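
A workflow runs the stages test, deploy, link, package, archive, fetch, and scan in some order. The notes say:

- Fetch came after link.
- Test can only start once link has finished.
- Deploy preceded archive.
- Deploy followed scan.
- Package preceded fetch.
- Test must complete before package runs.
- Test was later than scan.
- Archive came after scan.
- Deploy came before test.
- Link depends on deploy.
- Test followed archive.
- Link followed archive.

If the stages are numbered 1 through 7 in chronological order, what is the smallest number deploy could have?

2

Scan must come before deploy — 1 forced predecessor.
Nothing else is forced ahead of deploy, so its earliest slot is position 1 + 1 = 2.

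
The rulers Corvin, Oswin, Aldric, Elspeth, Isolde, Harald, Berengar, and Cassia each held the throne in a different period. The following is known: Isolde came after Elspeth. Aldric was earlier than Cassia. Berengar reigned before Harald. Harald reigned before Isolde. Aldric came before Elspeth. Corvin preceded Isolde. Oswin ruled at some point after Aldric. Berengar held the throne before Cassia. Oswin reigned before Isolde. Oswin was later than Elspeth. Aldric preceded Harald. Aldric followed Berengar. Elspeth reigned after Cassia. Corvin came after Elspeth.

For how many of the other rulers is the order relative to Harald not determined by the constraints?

Forced before Harald: Aldric and Berengar; forced after Harald: Isolde.
That leaves Cassia, Corvin, Elspeth, and Oswin with no forced order relative to Harald — 4.

4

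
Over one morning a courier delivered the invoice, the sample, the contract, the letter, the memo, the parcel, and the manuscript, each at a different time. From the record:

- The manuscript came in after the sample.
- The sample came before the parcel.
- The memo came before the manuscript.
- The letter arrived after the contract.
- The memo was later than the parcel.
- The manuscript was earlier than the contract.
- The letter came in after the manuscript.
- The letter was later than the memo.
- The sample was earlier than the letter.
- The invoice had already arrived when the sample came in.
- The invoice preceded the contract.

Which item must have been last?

Every other item has a chain of constraints placing it before the letter, so the letter is last.

the letter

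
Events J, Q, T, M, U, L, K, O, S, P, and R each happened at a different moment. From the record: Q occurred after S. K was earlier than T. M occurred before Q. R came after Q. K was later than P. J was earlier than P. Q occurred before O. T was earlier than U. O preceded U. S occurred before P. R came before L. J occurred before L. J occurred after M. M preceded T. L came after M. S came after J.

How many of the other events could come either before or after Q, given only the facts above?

3

Forced before Q: J, M, and S; forced after Q: L, O, R, and U.
That leaves K, P, and T with no forced order relative to Q — 3.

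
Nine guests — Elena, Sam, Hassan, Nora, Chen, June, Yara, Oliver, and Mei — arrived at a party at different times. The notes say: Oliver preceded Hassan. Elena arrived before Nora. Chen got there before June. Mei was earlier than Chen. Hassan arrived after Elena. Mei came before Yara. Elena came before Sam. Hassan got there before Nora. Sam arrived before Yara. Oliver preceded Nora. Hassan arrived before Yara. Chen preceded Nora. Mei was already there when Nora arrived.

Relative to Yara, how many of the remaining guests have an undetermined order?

3

Forced before Yara: Elena, Hassan, Mei, Oliver, and Sam.
That leaves Chen, June, and Nora with no forced order relative to Yara — 3.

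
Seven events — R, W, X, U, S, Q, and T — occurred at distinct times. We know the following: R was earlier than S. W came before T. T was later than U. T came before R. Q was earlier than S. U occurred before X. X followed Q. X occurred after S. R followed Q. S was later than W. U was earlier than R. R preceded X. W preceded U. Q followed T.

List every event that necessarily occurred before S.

Directly stated before S: Q, R, and W.
T reaches S via T → R → S.
U reaches S via U → R → S.

Q, R, T, U, W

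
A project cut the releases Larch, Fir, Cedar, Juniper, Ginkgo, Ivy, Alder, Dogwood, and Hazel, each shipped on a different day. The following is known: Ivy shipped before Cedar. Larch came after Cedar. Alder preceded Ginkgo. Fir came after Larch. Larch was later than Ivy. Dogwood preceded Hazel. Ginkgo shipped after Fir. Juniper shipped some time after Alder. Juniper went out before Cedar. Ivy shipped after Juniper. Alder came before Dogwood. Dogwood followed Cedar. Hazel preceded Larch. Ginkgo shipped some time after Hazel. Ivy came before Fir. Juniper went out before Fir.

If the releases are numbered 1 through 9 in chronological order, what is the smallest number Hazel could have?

6

Alder, Cedar, Dogwood, Ivy, and Juniper must all come before Hazel — 5 forced predecessors.
Nothing else is forced ahead of Hazel, so its earliest slot is position 5 + 1 = 6.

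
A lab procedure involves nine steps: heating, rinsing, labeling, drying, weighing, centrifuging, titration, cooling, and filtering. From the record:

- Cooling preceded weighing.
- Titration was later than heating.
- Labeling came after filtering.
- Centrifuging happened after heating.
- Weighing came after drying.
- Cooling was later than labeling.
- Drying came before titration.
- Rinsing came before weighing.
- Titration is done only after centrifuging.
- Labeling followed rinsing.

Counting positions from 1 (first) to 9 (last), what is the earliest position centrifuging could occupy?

Heating must come before centrifuging — 1 forced predecessor.
Nothing else is forced ahead of centrifuging, so its earliest slot is position 1 + 1 = 2.

2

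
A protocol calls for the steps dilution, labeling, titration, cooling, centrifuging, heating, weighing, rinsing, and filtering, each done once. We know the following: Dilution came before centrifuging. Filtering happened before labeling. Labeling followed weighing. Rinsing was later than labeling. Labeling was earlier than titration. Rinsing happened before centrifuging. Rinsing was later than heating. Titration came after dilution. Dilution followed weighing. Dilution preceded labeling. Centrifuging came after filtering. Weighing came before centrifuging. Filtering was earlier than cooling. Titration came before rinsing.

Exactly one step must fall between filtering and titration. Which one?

labeling

Tracing the constraints gives filtering → labeling → titration, so labeling sits after filtering and before titration.
No other step is forced both after filtering and before titration.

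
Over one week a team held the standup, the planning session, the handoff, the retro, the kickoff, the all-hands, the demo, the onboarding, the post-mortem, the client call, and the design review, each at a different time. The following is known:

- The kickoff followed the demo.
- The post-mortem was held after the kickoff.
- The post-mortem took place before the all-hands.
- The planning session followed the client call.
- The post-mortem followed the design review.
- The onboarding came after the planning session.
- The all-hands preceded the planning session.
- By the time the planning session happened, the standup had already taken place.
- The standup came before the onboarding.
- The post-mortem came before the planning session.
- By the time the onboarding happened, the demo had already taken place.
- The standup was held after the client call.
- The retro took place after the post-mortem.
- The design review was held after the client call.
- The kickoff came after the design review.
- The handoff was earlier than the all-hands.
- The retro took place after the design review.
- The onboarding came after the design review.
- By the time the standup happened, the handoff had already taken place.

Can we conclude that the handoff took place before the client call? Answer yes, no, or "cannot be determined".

No chain of stated constraints runs from the handoff to the client call, and none runs from the client call to the handoff either.
So the relative order of the handoff and the client call is not fixed by the given facts.

cannot be determined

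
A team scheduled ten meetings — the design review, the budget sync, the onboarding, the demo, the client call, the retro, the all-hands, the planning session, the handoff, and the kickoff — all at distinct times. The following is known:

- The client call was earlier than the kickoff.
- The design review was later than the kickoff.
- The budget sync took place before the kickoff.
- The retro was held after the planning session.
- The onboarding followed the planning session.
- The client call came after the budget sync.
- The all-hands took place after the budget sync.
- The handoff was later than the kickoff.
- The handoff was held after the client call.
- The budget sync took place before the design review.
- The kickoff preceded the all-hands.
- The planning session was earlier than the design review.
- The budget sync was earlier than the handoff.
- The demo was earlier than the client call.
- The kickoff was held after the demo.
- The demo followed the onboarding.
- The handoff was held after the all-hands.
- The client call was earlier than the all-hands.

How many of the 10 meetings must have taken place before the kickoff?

Directly stated before the kickoff: the budget sync, the client call, and the demo.
The onboarding reaches the kickoff via the onboarding → the demo → the kickoff.
The planning session reaches the kickoff via the planning session → the onboarding → the demo → the kickoff.
That's the budget sync, the client call, the demo, the onboarding, and the planning session — 5 in all.

5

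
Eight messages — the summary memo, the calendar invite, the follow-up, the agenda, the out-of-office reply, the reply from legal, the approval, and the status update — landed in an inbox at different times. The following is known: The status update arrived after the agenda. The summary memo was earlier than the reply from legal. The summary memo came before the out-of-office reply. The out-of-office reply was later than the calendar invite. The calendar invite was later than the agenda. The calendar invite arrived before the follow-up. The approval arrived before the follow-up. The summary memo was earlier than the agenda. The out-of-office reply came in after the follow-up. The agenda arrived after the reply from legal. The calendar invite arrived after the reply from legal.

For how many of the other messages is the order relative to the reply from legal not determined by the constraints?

1

Forced before the reply from legal: the summary memo; forced after the reply from legal: the agenda, the calendar invite, the follow-up, the out-of-office reply, and the status update.
That leaves the approval with no forced order relative to the reply from legal — 1.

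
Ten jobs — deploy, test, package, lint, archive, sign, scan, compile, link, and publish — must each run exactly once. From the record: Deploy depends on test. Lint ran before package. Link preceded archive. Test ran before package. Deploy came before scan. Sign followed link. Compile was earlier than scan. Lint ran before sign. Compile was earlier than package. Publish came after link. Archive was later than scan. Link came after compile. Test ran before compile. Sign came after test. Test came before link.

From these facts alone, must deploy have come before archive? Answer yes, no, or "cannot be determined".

Chain the constraints: deploy → scan → archive. Each link is directly stated, so deploy comes before archive.

yes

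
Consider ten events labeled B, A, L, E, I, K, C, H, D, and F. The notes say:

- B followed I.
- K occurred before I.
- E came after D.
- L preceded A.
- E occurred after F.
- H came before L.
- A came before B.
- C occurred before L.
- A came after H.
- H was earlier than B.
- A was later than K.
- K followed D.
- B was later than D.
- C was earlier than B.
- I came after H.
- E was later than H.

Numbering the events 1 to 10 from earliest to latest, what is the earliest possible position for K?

D must come before K — 1 forced predecessor.
Nothing else is forced ahead of K, so its earliest slot is position 1 + 1 = 2.

2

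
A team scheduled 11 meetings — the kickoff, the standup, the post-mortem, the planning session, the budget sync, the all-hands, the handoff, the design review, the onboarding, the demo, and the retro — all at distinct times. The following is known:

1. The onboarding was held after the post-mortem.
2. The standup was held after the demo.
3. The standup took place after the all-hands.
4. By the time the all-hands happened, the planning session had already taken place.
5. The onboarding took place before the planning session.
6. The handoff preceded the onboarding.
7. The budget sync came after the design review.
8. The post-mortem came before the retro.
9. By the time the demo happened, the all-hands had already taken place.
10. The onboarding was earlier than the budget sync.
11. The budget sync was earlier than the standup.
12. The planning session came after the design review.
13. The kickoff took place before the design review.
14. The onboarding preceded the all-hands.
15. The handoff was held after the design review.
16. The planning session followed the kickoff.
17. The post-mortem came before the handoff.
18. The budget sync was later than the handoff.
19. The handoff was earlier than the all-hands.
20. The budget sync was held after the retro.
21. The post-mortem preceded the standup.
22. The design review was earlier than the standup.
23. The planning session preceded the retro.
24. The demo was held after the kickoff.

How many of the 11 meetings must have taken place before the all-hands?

6

Directly stated before the all-hands: the handoff, the onboarding, and the planning session.
The design review reaches the all-hands via the design review → the handoff → the all-hands.
The kickoff reaches the all-hands via the kickoff → the planning session → the all-hands.
The post-mortem reaches the all-hands via the post-mortem → the handoff → the all-hands.
That's the design review, the handoff, the kickoff, the onboarding, the planning session, and the post-mortem — 6 in all.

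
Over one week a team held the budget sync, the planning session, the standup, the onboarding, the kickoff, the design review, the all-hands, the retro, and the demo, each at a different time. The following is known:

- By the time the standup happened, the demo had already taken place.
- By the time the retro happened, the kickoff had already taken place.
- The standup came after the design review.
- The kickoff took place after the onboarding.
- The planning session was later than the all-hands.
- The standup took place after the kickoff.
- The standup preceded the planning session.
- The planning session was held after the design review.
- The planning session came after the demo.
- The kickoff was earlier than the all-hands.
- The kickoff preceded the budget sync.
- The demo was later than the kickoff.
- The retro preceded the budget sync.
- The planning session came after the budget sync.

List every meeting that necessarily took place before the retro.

Directly stated before the retro: the kickoff.
The onboarding reaches the retro via the onboarding → the kickoff → the retro.
No chain forces the all-hands (or any of the others) ahead of the retro.

the kickoff, the onboarding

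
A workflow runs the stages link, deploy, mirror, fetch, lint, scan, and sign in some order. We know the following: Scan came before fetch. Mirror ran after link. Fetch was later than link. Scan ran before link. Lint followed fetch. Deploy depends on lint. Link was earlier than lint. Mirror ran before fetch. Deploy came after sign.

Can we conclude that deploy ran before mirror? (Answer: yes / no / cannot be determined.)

Tracing the constraints gives mirror → fetch → lint → deploy, so mirror must come before deploy.
That means deploy cannot be before mirror.

no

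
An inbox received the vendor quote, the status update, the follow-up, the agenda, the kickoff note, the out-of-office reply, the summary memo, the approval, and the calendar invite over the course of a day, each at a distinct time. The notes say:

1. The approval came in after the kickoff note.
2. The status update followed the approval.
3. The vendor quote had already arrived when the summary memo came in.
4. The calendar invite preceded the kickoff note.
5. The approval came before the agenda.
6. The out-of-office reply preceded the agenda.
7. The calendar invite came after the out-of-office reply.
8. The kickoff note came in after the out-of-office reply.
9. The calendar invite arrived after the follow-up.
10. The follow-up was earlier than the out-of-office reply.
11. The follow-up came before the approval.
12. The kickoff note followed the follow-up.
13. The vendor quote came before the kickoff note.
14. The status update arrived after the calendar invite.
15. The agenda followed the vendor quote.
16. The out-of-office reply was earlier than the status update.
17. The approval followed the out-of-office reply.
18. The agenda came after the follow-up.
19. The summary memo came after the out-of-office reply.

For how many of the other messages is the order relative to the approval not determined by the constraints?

Forced before the approval: the calendar invite, the follow-up, the kickoff note, the out-of-office reply, and the vendor quote; forced after the approval: the agenda and the status update.
That leaves the summary memo with no forced order relative to the approval — 1.

1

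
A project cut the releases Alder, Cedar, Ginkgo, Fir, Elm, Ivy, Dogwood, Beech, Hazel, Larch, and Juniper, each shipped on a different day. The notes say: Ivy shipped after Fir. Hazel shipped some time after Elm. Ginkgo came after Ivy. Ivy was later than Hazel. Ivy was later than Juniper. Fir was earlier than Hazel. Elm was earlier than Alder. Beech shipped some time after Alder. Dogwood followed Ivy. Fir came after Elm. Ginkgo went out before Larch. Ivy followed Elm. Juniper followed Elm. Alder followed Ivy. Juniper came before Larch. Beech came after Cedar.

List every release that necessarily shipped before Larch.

Directly stated before Larch: Ginkgo and Juniper.
Elm reaches Larch via Elm → Juniper → Larch.
Fir reaches Larch via Fir → Ivy → Ginkgo → Larch.
Hazel reaches Larch via Hazel → Ivy → Ginkgo → Larch.
Likewise Ivy reaches Larch by chaining the stated constraints.

Elm, Fir, Ginkgo, Hazel, Ivy, Juniper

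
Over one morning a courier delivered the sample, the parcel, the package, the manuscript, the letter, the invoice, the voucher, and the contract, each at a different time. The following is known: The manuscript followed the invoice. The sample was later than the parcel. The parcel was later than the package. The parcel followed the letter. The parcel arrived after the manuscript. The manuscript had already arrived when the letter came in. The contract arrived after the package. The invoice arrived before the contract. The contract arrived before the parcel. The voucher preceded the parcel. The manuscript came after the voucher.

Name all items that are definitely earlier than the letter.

the invoice, the manuscript, the voucher

Directly stated before the letter: the manuscript.
The invoice reaches the letter via the invoice → the manuscript → the letter.
The voucher reaches the letter via the voucher → the manuscript → the letter.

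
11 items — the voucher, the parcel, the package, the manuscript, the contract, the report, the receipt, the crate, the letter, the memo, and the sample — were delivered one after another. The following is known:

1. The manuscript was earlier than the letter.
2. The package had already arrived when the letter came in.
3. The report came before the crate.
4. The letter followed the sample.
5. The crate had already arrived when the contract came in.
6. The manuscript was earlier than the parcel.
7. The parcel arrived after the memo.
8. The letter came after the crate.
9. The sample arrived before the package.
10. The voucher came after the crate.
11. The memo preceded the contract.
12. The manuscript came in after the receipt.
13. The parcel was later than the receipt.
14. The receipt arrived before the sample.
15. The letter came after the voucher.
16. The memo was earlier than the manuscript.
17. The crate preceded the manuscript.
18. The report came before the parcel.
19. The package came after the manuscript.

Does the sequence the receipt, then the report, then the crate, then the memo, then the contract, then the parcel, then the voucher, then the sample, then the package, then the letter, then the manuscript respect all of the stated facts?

The constraints require the manuscript before the parcel, but in the proposed sequence the parcel appears ahead of the manuscript. That one violation is enough.

no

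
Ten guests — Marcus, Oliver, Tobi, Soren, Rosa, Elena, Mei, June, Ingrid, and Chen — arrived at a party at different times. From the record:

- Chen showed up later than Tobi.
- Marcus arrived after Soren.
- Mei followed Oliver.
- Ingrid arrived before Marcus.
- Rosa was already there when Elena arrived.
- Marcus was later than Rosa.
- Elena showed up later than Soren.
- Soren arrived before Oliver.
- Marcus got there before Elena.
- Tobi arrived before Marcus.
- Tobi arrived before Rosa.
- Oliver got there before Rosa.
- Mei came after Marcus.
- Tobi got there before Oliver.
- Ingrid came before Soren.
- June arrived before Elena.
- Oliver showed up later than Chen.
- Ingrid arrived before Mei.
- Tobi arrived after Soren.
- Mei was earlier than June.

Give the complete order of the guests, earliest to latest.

The constraints fix every adjacent pair, so only one ordering works:
Ingrid → Soren → Tobi → Chen → Oliver → Rosa → Marcus → Mei → June → Elena.

Ingrid, Soren, Tobi, Chen, Oliver, Rosa, Marcus, Mei, June, Elena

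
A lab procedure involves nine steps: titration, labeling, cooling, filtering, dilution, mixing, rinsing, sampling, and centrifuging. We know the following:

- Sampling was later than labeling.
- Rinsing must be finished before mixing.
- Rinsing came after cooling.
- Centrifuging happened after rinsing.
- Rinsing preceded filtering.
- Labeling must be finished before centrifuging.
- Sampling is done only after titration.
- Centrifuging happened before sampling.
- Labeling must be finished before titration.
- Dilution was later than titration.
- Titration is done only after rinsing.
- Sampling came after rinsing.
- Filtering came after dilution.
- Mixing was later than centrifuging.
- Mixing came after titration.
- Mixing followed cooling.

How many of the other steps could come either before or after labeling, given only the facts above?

2

Forced after labeling: centrifuging, dilution, filtering, mixing, sampling, and titration.
That leaves cooling and rinsing with no forced order relative to labeling — 2.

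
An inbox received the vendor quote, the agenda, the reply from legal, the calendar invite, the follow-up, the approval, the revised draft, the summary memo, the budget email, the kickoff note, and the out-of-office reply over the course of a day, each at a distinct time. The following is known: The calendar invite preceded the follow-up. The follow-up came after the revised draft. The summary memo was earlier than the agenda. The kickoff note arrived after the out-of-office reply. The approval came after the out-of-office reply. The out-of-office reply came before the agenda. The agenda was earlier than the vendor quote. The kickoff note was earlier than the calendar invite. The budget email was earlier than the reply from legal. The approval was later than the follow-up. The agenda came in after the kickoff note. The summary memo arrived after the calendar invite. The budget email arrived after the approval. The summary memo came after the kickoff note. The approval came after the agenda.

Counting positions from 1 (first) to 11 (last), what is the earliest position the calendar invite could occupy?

The kickoff note and the out-of-office reply must both come before the calendar invite — 2 forced predecessors.
Nothing else is forced ahead of the calendar invite, so its earliest slot is position 2 + 1 = 3.

3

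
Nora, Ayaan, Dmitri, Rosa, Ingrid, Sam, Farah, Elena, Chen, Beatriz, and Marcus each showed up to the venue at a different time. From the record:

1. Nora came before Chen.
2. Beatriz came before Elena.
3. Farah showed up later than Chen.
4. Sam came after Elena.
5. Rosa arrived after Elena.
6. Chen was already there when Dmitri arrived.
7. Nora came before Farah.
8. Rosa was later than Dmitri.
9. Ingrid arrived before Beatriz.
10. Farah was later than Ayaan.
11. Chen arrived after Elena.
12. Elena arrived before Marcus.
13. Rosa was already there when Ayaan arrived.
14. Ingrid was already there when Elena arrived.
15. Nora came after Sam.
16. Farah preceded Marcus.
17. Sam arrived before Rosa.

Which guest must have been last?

Every other guest has a chain of constraints placing them before Marcus, so Marcus is last.

Marcus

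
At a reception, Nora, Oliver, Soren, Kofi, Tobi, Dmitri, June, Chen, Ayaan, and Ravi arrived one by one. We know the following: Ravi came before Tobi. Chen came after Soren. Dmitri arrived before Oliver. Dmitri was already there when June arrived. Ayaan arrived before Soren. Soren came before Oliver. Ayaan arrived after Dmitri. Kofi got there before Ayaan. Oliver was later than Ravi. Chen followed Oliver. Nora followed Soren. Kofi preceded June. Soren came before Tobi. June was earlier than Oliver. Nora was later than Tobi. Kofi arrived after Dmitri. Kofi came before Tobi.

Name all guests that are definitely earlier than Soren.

Directly stated before Soren: Ayaan.
Dmitri reaches Soren via Dmitri → Ayaan → Soren.
Kofi reaches Soren via Kofi → Ayaan → Soren.
No chain forces Chen (or any of the others) ahead of Soren.

Ayaan, Dmitri, Kofi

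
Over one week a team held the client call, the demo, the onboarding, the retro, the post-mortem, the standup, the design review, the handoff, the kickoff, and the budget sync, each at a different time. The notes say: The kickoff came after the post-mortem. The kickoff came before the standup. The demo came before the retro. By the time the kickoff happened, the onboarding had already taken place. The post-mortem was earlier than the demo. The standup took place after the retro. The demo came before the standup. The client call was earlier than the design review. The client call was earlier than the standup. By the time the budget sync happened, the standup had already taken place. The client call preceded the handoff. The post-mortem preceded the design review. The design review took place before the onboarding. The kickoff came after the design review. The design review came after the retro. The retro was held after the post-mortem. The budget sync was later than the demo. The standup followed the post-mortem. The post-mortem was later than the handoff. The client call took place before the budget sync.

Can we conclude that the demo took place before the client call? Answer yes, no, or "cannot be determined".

Tracing the constraints gives the client call → the handoff → the post-mortem → the demo, so the client call must come before the demo.
That means the demo cannot be before the client call.

no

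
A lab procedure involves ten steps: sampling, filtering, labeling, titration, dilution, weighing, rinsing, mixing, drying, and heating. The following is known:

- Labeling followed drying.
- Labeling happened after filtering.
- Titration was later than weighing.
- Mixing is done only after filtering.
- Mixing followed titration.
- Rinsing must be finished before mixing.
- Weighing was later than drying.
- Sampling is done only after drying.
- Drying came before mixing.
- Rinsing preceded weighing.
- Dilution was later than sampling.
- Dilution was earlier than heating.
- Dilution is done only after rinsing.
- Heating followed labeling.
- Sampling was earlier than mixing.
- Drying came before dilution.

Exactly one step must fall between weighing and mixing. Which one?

titration

Tracing the constraints gives weighing → titration → mixing, so titration sits after weighing and before mixing.
No other step is forced both after weighing and before mixing.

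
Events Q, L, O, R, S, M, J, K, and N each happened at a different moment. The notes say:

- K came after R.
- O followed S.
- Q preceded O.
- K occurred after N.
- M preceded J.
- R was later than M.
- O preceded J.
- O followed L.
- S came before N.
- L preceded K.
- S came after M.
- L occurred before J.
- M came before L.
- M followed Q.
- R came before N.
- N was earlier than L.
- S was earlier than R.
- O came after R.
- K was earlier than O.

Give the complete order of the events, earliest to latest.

The constraints fix every adjacent pair, so only one ordering works:
Q → M → S → R → N → L → K → O → J.

Q, M, S, R, N, L, K, O, J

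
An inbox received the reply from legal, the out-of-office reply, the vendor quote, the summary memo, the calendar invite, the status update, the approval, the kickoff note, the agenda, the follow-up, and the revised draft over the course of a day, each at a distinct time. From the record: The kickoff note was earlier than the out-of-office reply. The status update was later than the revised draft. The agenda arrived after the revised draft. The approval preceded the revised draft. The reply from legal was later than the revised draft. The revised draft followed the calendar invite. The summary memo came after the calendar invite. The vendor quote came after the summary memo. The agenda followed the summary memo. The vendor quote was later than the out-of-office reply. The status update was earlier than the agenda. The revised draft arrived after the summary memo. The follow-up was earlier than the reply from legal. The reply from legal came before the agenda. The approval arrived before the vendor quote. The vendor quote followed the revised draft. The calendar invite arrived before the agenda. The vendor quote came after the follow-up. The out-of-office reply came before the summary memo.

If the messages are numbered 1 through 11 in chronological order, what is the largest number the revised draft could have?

7

The revised draft must come before the agenda, the reply from legal, the status update, and the vendor quote — 4 messages forced after it.
Everything else can be placed before the revised draft in some valid order, so the revised draft can sit as late as position 11 − 4 = 7.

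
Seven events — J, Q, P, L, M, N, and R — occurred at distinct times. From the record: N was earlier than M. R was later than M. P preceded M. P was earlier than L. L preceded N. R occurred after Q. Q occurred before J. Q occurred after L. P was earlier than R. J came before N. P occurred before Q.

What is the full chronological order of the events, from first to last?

P, L, Q, J, N, M, R

The constraints fix every adjacent pair, so only one ordering works:
P → L → Q → J → N → M → R.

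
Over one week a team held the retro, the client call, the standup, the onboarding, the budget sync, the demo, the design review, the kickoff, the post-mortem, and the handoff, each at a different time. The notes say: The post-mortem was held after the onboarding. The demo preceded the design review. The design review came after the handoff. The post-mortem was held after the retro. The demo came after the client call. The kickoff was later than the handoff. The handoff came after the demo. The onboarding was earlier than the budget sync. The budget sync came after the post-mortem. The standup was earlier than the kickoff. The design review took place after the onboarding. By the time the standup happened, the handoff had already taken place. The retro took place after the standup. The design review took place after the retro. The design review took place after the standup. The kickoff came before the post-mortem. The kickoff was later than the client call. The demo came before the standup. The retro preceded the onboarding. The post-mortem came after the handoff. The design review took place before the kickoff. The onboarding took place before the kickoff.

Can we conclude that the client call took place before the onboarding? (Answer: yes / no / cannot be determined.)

Chain the constraints: the client call → the demo → the standup → the retro → the onboarding. Each link is directly stated, so the client call comes before the onboarding.

yes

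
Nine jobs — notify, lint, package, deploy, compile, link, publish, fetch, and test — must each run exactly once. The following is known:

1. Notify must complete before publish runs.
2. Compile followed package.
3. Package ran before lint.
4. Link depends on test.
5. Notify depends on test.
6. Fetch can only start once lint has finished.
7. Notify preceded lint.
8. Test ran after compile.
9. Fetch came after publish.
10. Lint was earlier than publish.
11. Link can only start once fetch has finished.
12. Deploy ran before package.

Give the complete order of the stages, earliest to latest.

The constraints fix every adjacent pair, so only one ordering works:
deploy → package → compile → test → notify → lint → publish → fetch → link.

deploy, package, compile, test, notify, lint, publish, fetch, link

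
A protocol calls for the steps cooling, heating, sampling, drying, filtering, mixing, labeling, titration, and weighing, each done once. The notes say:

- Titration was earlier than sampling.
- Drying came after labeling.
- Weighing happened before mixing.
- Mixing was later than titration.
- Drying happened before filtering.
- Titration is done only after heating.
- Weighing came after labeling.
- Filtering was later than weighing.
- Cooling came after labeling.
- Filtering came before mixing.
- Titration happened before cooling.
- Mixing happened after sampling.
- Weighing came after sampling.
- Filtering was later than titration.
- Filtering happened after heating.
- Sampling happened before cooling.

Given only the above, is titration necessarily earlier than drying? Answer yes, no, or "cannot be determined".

cannot be determined

No chain of stated constraints runs from titration to drying, and none runs from drying to titration either.
So the relative order of titration and drying is not fixed by the given facts.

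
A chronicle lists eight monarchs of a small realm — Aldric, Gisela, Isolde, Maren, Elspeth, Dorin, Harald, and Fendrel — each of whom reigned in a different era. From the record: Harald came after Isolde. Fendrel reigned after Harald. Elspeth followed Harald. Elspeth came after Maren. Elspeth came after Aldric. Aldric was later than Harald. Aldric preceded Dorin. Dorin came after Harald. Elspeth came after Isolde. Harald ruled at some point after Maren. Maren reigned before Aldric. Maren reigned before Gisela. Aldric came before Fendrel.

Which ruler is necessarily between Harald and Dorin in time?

Aldric

Tracing the constraints gives Harald → Aldric → Dorin, so Aldric sits after Harald and before Dorin.
No other ruler is forced both after Harald and before Dorin.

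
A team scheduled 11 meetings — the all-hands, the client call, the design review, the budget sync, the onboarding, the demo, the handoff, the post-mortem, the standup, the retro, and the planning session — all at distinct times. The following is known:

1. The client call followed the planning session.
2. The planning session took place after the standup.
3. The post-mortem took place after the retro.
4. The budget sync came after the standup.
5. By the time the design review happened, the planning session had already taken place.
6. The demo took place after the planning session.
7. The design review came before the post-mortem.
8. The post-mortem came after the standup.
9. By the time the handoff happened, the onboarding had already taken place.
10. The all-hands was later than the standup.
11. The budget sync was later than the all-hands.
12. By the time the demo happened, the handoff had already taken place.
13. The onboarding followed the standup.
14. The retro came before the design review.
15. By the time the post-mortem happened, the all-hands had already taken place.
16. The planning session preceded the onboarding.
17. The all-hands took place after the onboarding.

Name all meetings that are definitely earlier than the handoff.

the onboarding, the planning session, the standup

Directly stated before the handoff: the onboarding.
The planning session reaches the handoff via the planning session → the onboarding → the handoff.
The standup reaches the handoff via the standup → the onboarding → the handoff.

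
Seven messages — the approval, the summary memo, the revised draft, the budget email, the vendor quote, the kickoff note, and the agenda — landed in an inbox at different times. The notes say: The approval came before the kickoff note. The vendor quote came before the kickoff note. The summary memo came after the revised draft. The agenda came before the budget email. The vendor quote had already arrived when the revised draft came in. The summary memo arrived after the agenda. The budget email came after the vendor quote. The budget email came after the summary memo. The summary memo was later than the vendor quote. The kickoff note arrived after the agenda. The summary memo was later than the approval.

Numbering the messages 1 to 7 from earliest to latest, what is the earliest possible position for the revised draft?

2

The vendor quote must come before the revised draft — 1 forced predecessor.
Nothing else is forced ahead of the revised draft, so its earliest slot is position 1 + 1 = 2.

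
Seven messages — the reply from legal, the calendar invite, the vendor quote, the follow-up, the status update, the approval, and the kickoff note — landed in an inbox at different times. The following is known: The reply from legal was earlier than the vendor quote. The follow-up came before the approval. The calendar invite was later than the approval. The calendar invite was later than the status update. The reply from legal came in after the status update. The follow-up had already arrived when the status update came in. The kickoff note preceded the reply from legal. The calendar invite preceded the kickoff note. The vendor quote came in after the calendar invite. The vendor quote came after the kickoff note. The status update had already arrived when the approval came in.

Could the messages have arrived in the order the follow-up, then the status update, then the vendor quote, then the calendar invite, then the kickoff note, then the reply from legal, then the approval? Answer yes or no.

The constraints require the reply from legal before the vendor quote, but in the proposed sequence the vendor quote appears ahead of the reply from legal. That one violation is enough.

no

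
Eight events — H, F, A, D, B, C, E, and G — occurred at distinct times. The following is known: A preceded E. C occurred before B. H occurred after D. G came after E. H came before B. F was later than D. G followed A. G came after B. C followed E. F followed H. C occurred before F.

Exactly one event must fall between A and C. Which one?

E

Tracing the constraints gives A → E → C, so E sits after A and before C.
No other event is forced both after A and before C.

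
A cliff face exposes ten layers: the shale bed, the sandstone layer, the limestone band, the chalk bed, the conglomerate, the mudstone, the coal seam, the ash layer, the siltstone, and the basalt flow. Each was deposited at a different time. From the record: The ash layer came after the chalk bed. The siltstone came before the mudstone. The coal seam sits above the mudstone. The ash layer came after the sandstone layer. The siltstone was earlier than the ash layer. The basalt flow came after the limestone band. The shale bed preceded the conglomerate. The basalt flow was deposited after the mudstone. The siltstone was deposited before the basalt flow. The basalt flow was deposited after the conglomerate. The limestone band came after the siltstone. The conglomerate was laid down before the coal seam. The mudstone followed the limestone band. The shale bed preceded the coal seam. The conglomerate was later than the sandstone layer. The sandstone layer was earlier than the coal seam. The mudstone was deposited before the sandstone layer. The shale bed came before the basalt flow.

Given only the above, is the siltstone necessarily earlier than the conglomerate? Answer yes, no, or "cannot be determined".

yes

Chain the constraints: the siltstone → the mudstone → the sandstone layer → the conglomerate. Each link is directly stated, so the siltstone comes before the conglomerate.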